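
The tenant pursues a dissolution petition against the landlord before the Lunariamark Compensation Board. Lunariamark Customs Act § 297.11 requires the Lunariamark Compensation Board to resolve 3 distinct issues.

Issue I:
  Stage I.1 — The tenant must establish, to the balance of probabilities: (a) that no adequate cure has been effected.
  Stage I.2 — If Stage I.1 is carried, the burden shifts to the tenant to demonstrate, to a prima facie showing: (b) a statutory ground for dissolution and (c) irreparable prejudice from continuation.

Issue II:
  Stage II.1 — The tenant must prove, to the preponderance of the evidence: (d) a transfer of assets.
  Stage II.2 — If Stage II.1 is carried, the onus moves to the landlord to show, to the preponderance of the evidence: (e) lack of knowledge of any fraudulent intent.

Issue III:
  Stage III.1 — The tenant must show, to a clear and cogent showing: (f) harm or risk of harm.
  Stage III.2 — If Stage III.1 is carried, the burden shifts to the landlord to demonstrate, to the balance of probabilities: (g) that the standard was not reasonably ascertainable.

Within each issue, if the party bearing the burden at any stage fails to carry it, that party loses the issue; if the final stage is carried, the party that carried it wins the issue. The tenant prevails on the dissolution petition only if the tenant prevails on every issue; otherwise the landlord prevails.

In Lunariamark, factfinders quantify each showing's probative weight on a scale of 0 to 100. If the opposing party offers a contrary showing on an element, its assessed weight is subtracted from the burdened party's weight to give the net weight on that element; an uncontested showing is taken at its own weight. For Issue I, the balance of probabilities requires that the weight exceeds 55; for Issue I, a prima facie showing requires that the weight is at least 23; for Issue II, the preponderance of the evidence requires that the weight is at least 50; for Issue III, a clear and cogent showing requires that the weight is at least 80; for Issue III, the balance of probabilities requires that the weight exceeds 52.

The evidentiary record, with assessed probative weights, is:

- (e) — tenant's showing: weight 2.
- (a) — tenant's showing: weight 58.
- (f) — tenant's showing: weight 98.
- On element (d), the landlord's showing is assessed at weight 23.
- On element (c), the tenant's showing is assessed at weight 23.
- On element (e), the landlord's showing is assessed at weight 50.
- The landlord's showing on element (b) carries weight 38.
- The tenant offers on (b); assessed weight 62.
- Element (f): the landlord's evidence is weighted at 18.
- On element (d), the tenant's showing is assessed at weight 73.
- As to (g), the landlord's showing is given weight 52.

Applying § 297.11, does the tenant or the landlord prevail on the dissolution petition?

— Issue I —
At Stage I.1 the tenant must meet the balance of probabilities (weight exceeds 55): on (a) the weight is 58, > 55, so (a) meets the standard.
  Stage I.1 is satisfied; the tenant continues to bear the burden.
At Stage I.2 the tenant must meet a prima facie showing (weight is at least 23): on (b) the weight is 62 less the opposing 38 gives net 24, ≥ 23, so (b) meets the standard; on (c) the weight is 23, which does reach 23, so (c) meets the standard.
  The tenant carries the last stage.
With every stage satisfied, the tenant prevails on this issue.
— Issue II —
Stage II.1 — burden on tenant; standard: the preponderance of the evidence (weight is at least 50).
    (d): 73 − 23 = 50 ≥ 50 [met]
  All elements met. The burden passes to the landlord.
Stage II.2 — burden on landlord; standard: the preponderance of the evidence (weight is at least 50).
    (e): 50 − 2 = 48 < 50 [not met]
  Stage II.2 not carried; the landlord fails its burden.
The tenant prevails on this issue.
— Issue III —
At Stage III.1 the tenant must meet a clear and cogent showing (weight is at least 80): on (f) the weight is 98 less the opposing 18 gives net 80, ≥ 80, so (f) meets the standard.
  Stage III.1 carried; the burden shifts to the landlord.
At Stage III.2 the landlord must meet the balance of probabilities (weight exceeds 52): on (g) the weight is 52, ≤ 52, so (g) does not meet the standard.
  Not every element is met, so the landlord fails to carry Stage III.2.
So the tenant prevails on this issue.
Per-issue: Issue I → tenant; Issue II → tenant; Issue III → tenant. The tenant must prevail on every issue; overall, the tenant prevails.

tenant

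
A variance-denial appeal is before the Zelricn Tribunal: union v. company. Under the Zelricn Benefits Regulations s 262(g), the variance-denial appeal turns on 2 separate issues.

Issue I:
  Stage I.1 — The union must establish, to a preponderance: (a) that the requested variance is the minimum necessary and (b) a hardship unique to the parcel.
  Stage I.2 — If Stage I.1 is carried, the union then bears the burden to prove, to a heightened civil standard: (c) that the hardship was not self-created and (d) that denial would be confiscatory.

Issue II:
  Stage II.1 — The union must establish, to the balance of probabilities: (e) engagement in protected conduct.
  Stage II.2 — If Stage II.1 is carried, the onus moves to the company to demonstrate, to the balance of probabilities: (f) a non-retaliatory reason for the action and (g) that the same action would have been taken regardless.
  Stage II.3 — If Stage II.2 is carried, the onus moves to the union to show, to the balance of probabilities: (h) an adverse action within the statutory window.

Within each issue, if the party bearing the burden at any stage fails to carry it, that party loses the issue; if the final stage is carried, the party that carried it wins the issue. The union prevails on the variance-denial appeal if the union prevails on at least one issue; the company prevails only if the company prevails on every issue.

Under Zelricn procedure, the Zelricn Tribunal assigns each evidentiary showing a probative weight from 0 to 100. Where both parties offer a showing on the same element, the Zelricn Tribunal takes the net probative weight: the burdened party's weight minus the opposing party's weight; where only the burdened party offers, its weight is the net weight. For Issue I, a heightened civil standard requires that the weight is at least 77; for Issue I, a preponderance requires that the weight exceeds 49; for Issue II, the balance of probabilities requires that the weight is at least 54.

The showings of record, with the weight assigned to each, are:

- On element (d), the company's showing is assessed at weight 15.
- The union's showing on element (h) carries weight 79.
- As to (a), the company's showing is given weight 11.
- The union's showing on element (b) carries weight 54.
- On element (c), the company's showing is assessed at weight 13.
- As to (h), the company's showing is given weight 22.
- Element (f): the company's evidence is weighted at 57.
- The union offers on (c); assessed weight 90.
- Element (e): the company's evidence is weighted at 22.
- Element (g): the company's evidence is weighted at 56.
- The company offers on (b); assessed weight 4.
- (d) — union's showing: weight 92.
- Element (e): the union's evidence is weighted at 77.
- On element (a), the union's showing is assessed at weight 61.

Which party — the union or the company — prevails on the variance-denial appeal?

— Issue I —
Stage I.1 (union, a preponderance, weight exceeds 49): (a) net 61−11=50 > 49 — meets; (b) net 54−4=50 > 49 — meets.
  Stage I.1 is satisfied; the union continues to bear the burden.
Stage I.2 (union, a heightened civil standard, weight is at least 77): (c) net 90−13=77 ≥ 77 — meets; (d) net 92−15=77 ≥ 77 — meets.
  The union carries the last stage.
Every stage carried; the union prevails on this issue.
— Issue II —
Stage II.1 (union, the balance of probabilities, weight is at least 54): (e) net 77−22=55 ≥ 54 — meets.
  Stage II.1 is satisfied; the onus moves to the company.
Stage II.2 (company, the balance of probabilities, weight is at least 54): (f) 57 ≥ 54 — meets; (g) 56 ≥ 54 — meets.
  Stage II.2 is satisfied; the onus moves to the union.
Stage II.3 (union, the balance of probabilities, weight is at least 54): (h) net 79−22=57 ≥ 54 — meets.
  All elements met at the final stage.
All stages carried — the union prevails on this issue.
Per-issue: Issue I → union; Issue II → union. The union must prevail on at least one issue; overall, the union prevails.

union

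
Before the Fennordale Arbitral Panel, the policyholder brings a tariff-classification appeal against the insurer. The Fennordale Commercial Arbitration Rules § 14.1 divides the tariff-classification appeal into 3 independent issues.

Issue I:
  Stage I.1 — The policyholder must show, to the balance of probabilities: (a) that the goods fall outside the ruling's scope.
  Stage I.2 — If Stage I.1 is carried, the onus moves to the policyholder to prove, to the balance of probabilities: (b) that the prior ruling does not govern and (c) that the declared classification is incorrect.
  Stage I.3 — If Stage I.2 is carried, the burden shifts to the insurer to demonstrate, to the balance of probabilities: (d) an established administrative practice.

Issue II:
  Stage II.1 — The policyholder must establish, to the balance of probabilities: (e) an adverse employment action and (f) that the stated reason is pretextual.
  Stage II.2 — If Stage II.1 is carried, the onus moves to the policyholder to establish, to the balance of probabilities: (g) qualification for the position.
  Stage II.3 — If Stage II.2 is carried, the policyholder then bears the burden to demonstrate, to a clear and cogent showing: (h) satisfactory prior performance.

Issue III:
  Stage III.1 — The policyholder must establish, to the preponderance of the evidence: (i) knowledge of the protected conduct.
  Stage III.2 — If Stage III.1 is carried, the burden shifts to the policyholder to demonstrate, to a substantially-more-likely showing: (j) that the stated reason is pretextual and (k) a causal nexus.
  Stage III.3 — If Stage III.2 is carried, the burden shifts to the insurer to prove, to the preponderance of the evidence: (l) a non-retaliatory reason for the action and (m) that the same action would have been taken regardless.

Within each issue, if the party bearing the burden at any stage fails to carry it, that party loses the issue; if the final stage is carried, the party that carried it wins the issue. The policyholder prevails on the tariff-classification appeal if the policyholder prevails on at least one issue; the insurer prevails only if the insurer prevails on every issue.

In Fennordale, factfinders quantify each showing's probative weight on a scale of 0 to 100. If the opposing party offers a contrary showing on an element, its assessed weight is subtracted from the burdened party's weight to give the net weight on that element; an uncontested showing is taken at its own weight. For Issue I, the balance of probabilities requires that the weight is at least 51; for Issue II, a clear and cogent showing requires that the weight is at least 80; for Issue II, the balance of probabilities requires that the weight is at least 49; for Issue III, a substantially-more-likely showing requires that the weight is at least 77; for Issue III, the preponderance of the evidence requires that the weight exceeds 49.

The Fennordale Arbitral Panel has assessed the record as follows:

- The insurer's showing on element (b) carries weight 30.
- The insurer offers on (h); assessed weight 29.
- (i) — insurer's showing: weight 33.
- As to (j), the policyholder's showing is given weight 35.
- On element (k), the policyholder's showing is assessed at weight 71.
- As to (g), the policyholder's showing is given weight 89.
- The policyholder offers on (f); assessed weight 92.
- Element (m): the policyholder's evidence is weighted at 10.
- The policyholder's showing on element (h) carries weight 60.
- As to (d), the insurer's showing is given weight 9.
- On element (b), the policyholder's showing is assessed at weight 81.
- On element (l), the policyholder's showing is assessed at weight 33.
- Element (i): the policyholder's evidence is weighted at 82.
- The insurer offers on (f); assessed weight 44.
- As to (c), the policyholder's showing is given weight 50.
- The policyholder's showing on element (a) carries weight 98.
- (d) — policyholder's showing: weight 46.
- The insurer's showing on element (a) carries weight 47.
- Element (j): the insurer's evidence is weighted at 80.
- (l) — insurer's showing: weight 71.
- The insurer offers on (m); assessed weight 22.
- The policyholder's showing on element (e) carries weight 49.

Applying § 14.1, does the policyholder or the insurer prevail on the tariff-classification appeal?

insurer

— Issue I —
Stage I.1 — burden on policyholder; standard: the balance of probabilities (weight is at least 51).
    (a): 98 − 47 = 51 ≥ 51 [met]
  All elements met. The policyholder retains the burden for Stage I.2.
Stage I.2 — burden on policyholder; standard: the balance of probabilities (weight is at least 51).
    (b): 81 − 30 = 51 ≥ 51 [met]
    (c): 50 < 51 [not met]
  The policyholder does not carry Stage I.2.
So the insurer prevails on this issue.
— Issue II —
Stage II.1 — burden on policyholder; standard: the balance of probabilities (weight is at least 49).
    (e): 49 ≥ 49 [met]
    (f): 92 − 44 = 48 < 49 [not met]
  Not every element is met, so the policyholder fails to carry Stage II.1.
The insurer prevails on this issue.
— Issue III —
At Stage III.1 the policyholder must meet the preponderance of the evidence (weight exceeds 49): on (i) the weight is 82 less the opposing 33 gives net 49, ≤ 49, so (i) does not meet the standard.
  Not every element is met, so the policyholder fails to carry Stage III.1.
The insurer prevails on this issue.
Per-issue: Issue I → insurer; Issue II → insurer; Issue III → insurer. The policyholder must prevail on at least one issue; overall, the insurer prevails.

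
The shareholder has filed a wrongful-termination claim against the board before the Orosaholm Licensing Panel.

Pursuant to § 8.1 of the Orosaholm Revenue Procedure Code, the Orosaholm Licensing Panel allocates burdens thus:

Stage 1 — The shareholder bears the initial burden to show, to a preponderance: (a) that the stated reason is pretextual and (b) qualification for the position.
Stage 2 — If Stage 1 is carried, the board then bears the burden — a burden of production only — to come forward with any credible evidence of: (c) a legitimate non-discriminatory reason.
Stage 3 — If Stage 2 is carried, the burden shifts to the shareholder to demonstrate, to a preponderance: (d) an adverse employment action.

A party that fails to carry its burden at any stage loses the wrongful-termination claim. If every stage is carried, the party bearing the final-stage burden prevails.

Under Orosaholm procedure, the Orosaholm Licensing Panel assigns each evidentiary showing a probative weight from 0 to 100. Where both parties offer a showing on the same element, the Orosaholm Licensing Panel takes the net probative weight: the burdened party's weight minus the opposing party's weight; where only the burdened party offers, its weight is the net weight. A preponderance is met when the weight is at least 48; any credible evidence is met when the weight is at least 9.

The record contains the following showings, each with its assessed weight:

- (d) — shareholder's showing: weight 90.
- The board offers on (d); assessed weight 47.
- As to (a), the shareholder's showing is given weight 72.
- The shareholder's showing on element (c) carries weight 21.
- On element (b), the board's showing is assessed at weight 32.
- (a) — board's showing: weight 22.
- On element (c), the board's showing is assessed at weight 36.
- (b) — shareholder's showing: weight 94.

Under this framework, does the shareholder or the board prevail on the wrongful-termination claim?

Stage 1 (shareholder, a preponderance, weight is at least 48): (a) net 72−22=50 ≥ 48 — meets; (b) net 94−32=62 ≥ 48 — meets.
  Stage 1 is satisfied; the onus moves to the board.
Stage 2 (board, any credible evidence, weight is at least 9): (c) net 36−21=15 ≥ 9 — meets.
  The board carries Stage 2; the shareholder now bears the burden.
Stage 3 (shareholder, a preponderance, weight is at least 48): (d) net 90−47=43 < 48 — fails.
  Not every element is met, so the shareholder fails to carry Stage 3.
The board prevails.

board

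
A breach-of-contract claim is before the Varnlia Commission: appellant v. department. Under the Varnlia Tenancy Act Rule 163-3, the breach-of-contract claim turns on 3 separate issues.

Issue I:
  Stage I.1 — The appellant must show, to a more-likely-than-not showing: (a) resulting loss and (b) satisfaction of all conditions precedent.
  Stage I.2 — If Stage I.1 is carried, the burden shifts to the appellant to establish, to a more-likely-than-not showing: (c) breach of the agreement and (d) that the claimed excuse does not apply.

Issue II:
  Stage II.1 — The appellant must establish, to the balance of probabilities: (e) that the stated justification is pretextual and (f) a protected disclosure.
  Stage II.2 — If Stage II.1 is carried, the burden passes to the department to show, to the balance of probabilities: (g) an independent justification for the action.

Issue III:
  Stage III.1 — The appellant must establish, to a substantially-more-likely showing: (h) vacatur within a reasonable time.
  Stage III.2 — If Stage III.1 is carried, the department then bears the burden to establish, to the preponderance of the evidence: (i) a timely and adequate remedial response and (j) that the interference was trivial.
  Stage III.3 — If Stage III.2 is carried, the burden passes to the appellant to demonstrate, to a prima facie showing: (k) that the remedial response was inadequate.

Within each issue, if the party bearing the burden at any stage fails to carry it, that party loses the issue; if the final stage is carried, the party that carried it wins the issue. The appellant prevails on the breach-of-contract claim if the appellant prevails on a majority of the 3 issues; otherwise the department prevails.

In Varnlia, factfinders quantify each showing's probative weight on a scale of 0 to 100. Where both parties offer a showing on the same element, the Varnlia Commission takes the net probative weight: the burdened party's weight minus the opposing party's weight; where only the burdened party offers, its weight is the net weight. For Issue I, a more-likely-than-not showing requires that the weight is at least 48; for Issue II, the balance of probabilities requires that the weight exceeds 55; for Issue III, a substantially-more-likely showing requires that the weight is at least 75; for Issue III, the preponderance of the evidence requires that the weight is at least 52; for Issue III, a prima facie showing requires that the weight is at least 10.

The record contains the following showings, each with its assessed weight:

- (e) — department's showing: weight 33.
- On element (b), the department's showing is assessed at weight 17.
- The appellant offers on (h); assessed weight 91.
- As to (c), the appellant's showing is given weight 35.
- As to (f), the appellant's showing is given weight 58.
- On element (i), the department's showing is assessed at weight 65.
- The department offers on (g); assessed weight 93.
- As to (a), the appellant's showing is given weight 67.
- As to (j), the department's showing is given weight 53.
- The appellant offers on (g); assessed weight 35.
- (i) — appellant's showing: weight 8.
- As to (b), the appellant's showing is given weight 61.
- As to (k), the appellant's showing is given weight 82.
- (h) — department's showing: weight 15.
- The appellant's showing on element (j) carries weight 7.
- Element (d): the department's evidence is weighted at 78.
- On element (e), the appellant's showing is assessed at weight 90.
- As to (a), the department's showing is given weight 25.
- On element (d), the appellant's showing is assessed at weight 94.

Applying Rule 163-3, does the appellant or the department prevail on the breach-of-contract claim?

— Issue I —
At Stage I.1 the appellant must meet a more-likely-than-not showing (weight is at least 48): on (a) the weight is 67 less the opposing 25 gives net 42, which does not reach 48, so (a) does not meet the standard; on (b) the weight is 61 less the opposing 17 gives net 44, < 48, so (b) does not meet the standard.
  Not every element is met, so the appellant fails to carry Stage I.1.
The department prevails on this issue.
— Issue II —
Stage II.1 (appellant, the balance of probabilities, weight exceeds 55): (e) net 90−33=57 > 55 — meets; (f) 58 > 55 — meets.
  All elements met. The burden passes to the department.
Stage II.2 (department, the balance of probabilities, weight exceeds 55): (g) net 93−35=58 > 55 — meets.
  All elements met at the final stage.
Every stage carried; the department prevails on this issue.
— Issue III —
At Stage III.1 the appellant must meet a substantially-more-likely showing (weight is at least 75): on (h) the weight is 91 less the opposing 15 gives net 76, ≥ 75, so (h) meets the standard.
  The appellant carries Stage III.1; the department now bears the burden.
At Stage III.2 the department must meet the preponderance of the evidence (weight is at least 52): on (i) the weight is 65 less the opposing 8 gives net 57, ≥ 52, so (i) meets the standard; on (j) the weight is 53 less the opposing 7 gives net 46, which does not reach 52, so (j) does not meet the standard.
  Not every element is met, so the department fails to carry Stage III.2.
So the appellant prevails on this issue.
Per-issue: Issue I → department; Issue II → department; Issue III → appellant. The appellant must prevail on a majority of issues; overall, the department prevails.

department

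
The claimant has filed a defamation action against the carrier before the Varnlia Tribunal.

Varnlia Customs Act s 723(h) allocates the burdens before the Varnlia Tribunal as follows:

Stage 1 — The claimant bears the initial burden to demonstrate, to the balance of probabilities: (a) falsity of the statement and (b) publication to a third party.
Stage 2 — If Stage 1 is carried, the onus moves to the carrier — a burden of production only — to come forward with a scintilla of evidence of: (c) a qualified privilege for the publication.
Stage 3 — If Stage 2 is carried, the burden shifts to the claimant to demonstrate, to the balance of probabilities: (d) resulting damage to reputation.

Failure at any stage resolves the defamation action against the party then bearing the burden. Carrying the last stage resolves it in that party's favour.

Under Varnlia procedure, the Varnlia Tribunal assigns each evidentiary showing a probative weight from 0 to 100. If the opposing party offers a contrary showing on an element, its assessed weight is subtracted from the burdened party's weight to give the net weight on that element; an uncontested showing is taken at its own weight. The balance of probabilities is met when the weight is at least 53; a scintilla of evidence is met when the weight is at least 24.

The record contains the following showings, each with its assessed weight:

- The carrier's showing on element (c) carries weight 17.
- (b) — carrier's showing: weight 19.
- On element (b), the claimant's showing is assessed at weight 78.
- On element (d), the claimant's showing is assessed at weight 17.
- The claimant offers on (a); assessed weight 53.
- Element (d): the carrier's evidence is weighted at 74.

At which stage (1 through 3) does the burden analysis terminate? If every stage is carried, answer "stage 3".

Stage 1 (claimant, the balance of probabilities, weight is at least 53): (a) 53 ≥ 53 — meets; (b) net 78−19=59 ≥ 53 — meets.
  Stage 1 carried; the burden shifts to the carrier.
Stage 2 (carrier, a scintilla of evidence, weight is at least 24): (c) 17 < 24 — fails.
  Not every element is met, so the carrier fails to carry Stage 2.
The claimant prevails.

stage 2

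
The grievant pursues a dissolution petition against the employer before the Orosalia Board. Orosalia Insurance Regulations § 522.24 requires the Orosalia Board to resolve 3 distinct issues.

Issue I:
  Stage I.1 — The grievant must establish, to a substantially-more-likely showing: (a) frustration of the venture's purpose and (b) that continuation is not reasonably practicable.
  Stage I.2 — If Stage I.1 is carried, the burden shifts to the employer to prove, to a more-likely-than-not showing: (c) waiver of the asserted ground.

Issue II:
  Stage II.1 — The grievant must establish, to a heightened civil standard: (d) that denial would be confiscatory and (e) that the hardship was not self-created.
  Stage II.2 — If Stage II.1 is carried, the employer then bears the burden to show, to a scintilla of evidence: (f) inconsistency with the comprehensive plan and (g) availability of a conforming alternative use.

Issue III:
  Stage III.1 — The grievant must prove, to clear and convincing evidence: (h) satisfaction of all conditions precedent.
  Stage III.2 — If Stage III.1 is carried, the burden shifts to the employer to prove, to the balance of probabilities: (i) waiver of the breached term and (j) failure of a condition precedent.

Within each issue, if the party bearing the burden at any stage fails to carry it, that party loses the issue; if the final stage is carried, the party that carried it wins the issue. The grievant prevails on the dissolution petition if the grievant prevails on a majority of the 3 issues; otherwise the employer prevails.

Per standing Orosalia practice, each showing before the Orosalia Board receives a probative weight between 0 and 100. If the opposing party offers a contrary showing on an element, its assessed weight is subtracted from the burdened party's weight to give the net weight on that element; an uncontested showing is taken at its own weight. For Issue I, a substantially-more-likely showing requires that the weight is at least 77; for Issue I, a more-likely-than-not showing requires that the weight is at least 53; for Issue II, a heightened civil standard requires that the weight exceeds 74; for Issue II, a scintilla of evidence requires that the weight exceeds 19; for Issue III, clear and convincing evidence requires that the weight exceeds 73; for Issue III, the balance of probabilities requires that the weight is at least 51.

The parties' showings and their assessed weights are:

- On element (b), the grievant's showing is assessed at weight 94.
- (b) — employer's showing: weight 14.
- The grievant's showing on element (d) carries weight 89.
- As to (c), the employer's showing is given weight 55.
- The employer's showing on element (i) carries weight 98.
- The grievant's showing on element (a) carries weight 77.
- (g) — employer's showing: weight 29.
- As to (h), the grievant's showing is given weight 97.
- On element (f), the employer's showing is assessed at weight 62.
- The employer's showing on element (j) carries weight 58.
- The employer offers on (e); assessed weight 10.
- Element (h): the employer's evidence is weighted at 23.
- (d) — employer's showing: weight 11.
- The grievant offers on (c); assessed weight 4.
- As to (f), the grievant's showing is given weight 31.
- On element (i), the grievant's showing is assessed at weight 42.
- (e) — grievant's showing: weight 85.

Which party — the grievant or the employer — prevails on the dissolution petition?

— Issue I —
At Stage I.1 the grievant must meet a substantially-more-likely showing (weight is at least 77): on (a) the weight is 77, which does reach 77, so (a) meets the standard; on (b) the weight is 94 less the opposing 14 gives net 80, ≥ 77, so (b) meets the standard.
  Stage I.1 is satisfied; the onus moves to the employer.
At Stage I.2 the employer must meet a more-likely-than-not showing (weight is at least 53): on (c) the weight is 55 less the opposing 4 gives net 51, which does not reach 53, so (c) does not meet the standard.
  Stage I.2 not carried; the employer fails its burden.
The grievant prevails on this issue.
— Issue II —
At Stage II.1 the grievant must meet a heightened civil standard (weight exceeds 74): on (d) the weight is 89 less the opposing 11 gives net 78, > 74, so (d) meets the standard; on (e) the weight is 85 less the opposing 10 gives net 75, which does exceed 74, so (e) meets the standard.
  All elements met. The burden passes to the employer.
At Stage II.2 the employer must meet a scintilla of evidence (weight exceeds 19): on (f) the weight is 62 less the opposing 31 gives net 31, which does exceed 19, so (f) meets the standard; on (g) the weight is 29, > 19, so (g) meets the standard.
  All elements met at the final stage.
Every stage carried; the employer prevails on this issue.
— Issue III —
Stage III.1 (grievant, clear and convincing evidence, weight exceeds 73): (h) net 97−23=74 > 73 — meets.
  All elements met. The burden passes to the employer.
Stage III.2 (employer, the balance of probabilities, weight is at least 51): (i) net 98−42=56 ≥ 51 — meets; (j) 58 ≥ 51 — meets.
  The employer carries the last stage.
All stages carried — the employer prevails on this issue.
Per-issue: Issue I → grievant; Issue II → employer; Issue III → employer. The grievant must prevail on a majority of issues; overall, the employer prevails.

employer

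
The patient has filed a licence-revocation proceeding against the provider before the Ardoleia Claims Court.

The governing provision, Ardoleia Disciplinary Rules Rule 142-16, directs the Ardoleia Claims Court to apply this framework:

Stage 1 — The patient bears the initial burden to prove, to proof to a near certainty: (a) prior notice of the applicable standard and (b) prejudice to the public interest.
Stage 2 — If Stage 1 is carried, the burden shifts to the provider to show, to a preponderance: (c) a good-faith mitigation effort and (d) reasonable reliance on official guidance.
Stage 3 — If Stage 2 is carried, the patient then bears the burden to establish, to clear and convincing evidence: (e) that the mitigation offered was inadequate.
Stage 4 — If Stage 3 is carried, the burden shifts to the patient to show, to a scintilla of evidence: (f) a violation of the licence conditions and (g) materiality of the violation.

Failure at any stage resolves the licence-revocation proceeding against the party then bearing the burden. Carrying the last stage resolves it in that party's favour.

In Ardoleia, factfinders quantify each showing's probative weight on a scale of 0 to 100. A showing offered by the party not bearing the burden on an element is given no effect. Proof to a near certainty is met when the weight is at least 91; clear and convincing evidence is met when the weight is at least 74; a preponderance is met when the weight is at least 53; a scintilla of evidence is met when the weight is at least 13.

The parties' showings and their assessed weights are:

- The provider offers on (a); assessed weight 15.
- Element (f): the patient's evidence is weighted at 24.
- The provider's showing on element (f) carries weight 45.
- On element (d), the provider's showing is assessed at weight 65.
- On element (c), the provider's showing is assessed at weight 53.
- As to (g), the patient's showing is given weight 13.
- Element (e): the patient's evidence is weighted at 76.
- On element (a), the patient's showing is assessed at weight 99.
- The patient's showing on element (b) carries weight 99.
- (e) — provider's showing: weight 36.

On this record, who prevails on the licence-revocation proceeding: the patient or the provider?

patient

At Stage 1 the patient must meet proof to a near certainty (weight is at least 91): on (a) the weight is 99 (the provider's 15 is given no effect), which does reach 91, so (a) meets the standard; on (b) the weight is 99, ≥ 91, so (b) meets the standard.
  The patient carries Stage 1; the provider now bears the burden.
At Stage 2 the provider must meet a preponderance (weight is at least 53): on (c) the weight is 53, which does reach 53, so (c) meets the standard; on (d) the weight is 65, which does reach 53, so (d) meets the standard.
  All elements met. The burden passes to the patient.
At Stage 3 the patient must meet clear and convincing evidence (weight is at least 74): on (e) the weight is 76 (the provider's 36 is given no effect), which does reach 74, so (e) meets the standard.
  Stage 3 carried; the burden remains with the patient.
At Stage 4 the patient must meet a scintilla of evidence (weight is at least 13): on (f) the weight is 24 (the provider's 45 is given no effect), which does reach 13, so (f) meets the standard; on (g) the weight is 13, ≥ 13, so (g) meets the standard.
  The patient carries the last stage.
All stages carried — the patient prevails.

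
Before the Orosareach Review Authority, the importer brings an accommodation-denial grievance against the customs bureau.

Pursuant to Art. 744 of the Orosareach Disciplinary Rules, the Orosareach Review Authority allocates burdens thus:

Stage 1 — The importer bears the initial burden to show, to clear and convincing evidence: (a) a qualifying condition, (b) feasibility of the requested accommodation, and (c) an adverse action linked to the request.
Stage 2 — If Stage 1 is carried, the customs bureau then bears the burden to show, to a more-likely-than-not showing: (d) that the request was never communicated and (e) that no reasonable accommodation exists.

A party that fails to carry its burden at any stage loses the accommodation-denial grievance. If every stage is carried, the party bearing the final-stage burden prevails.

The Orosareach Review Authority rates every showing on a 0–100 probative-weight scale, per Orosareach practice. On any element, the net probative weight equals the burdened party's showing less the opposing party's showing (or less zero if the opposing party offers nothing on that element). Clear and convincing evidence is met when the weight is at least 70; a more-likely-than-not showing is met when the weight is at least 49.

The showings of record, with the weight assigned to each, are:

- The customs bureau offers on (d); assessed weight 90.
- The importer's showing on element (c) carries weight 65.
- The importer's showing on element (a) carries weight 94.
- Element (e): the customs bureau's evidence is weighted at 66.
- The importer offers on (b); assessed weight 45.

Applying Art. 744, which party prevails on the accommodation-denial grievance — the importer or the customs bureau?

Stage 1 — burden on importer; standard: clear and convincing evidence (weight is at least 70).
    (a): 94 ≥ 70 [met]
    (b): 45 < 70 [not met]
    (c): 65 < 70 [not met]
  The importer does not carry Stage 1.
So the customs bureau prevails.

customs bureau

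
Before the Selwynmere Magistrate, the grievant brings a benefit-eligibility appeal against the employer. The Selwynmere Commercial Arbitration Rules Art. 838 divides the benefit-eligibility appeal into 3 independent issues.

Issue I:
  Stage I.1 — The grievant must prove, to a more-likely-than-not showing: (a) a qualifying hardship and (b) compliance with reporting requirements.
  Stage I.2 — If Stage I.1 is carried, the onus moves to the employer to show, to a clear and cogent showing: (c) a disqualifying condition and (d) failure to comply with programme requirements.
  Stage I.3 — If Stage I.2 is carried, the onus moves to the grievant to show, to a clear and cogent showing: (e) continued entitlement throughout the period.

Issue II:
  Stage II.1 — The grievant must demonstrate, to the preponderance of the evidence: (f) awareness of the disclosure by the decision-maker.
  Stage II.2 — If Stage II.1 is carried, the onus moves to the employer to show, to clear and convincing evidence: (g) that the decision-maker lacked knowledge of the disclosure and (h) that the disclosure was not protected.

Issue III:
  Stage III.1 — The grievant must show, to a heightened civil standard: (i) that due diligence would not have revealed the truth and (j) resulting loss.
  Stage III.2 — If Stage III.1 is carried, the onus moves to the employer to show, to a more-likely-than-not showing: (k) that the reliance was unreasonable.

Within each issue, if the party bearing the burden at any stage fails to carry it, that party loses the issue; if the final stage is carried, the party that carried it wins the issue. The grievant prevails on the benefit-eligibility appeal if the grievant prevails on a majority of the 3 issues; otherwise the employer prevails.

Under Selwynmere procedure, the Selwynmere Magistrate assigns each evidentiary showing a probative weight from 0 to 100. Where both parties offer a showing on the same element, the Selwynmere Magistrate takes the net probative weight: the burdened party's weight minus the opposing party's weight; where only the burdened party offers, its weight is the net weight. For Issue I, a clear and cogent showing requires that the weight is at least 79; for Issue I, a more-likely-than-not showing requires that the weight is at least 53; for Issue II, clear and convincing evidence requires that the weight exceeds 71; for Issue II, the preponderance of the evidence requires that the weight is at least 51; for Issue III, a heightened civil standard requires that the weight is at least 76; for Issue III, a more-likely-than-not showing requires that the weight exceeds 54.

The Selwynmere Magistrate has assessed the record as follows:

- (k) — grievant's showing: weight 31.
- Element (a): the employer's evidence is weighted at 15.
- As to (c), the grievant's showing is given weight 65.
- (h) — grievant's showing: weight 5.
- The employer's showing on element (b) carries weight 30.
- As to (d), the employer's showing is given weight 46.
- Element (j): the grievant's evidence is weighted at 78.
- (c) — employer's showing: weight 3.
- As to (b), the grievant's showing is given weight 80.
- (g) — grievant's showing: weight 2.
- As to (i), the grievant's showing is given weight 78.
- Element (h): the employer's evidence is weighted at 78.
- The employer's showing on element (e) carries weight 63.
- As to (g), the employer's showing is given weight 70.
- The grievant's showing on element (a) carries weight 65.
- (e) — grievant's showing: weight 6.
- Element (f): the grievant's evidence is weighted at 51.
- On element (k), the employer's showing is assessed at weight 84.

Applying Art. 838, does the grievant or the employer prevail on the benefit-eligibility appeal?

— Issue I —
At Stage I.1 the grievant must meet a more-likely-than-not showing (weight is at least 53): on (a) the weight is 65 less the opposing 15 gives net 50, which does not reach 53, so (a) does not meet the standard; on (b) the weight is 80 less the opposing 30 gives net 50, which does not reach 53, so (b) does not meet the standard.
  Not every element is met, so the grievant fails to carry Stage I.1.
The employer prevails on this issue.
— Issue II —
Stage II.1 — burden on grievant; standard: the preponderance of the evidence (weight is at least 51).
    (f): 51 ≥ 51 [met]
  All elements met. The burden passes to the employer.
Stage II.2 — burden on employer; standard: clear and convincing evidence (weight exceeds 71).
    (g): 70 − 2 = 68 ≤ 71 [not met]
    (h): 78 − 5 = 73 > 71 [met]
  Not every element is met, so the employer fails to carry Stage II.2.
The analysis ends at Stage II.2; the grievant prevails on this issue.
— Issue III —
At Stage III.1 the grievant must meet a heightened civil standard (weight is at least 76): on (i) the weight is 78, ≥ 76, so (i) meets the standard; on (j) the weight is 78, ≥ 76, so (j) meets the standard.
  The grievant carries Stage III.1; the employer now bears the burden.
At Stage III.2 the employer must meet a more-likely-than-not showing (weight exceeds 54): on (k) the weight is 84 less the opposing 31 gives net 53, ≤ 54, so (k) does not meet the standard.
  The employer does not carry Stage III.2.
So the grievant prevails on this issue.
Per-issue: Issue I → employer; Issue II → grievant; Issue III → grievant. The grievant must prevail on a majority of issues; overall, the grievant prevails.

grievant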